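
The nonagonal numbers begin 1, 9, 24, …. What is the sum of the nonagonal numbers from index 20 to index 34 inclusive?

38240

Σ i(7i−5)/2 = (7Σi² − 5Σi) / 2 over i = 20..34.
Σi = 595 − 190 = 405 and Σi² = 13685 − 2470 = 11215.
(7·11215 − 5·405) / 2 = 76480/2 = 38240.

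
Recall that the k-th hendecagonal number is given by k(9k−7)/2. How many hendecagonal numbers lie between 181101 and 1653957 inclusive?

406

The n-th hendecagonal number is n(9n−7)/2.
Smallest index with value ≥ 181101: n = 201 (giving 181101).
Largest index with value ≤ 1653957: n = 606 (giving 1650441).
Indices 201 through 606: 406 terms.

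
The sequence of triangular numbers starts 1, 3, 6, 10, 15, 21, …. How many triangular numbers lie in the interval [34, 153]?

The n-th triangular number is n(n+1)/2.
Smallest index with value ≥ 34: n = 8 (giving 36).
Largest index with value ≤ 153: n = 17 (giving 153).
Indices 8 through 17: 10 terms.

10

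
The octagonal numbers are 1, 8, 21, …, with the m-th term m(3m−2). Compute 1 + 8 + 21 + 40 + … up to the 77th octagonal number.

Σ i(3i−2) = 3Σi² − 2Σi over i = 1..77.
Σi = 3003 and Σi² = 155155.
3·155155 − 2·3003 = 459459.

459459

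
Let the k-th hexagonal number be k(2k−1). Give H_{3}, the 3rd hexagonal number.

15

The 3rd hexagonal number is n(2n−1) with n = 3.
3·(2·3 − 1) = 3·5 = 15.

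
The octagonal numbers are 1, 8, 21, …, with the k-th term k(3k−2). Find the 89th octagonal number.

The 89th octagonal number is n(3n−2) with n = 89.
89·(3·89 − 2) = 89·265 = 23585.

23585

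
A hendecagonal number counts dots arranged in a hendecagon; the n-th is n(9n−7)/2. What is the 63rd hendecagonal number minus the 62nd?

559

Consecutive hendecagonal numbers differ by 9n − 8: here 9·63 − 8 = 559.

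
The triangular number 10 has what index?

Set n(n+1)/2 = 10, giving n² + n − 20 = 0.
The discriminant is 1 + 8·10 = 81, and √81 = 9.
So n = (-1 + 9) / 2 = 8/2 = 4.

4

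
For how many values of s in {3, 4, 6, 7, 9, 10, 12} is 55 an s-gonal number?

s = 3: P(3, 10) = 55. ✓
s = 4: P(4, 7) = 49 and P(4, 8) = 64; 55 is not s-gonal.
s = 6: P(6, 5) = 45 and P(6, 6) = 66; 55 is not s-gonal.
s = 7: P(7, 5) = 55. ✓
s = 9: P(9, 4) = 46 and P(9, 5) = 75; 55 is not s-gonal.
s = 10: P(10, 4) = 52 and P(10, 5) = 85; 55 is not s-gonal.
s = 12: P(12, 3) = 33 and P(12, 4) = 64; 55 is not s-gonal.
Hits: s ∈ {3, 7} → 2.

2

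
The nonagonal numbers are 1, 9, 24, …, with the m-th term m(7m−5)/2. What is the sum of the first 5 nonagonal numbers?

Σ i(7i−5)/2 = (7Σi² − 5Σi) / 2 over i = 1..5.
Σi = 15 and Σi² = 55.
(7·55 − 5·15) / 2 = 310/2 = 155.

155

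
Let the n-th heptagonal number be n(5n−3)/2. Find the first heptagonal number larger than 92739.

Solve n(5n−3)/2 > 92739 for integer n.
The largest n with value ≤ 92739 is 192 (since 91872 ≤ 92739 < 92833), so the first above is n = 193, value 92833.

92833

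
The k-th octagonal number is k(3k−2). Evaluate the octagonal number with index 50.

7400

50·(3·50 − 2) = 50·148 = 7400.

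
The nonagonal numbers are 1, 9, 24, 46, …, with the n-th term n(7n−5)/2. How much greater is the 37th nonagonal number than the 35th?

499

37·(7·37 − 5)/2 = 4699 and 35·(7·35 − 5)/2 = 4200.
Difference: 4699 − 4200 = 499.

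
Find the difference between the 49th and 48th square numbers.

97

n² − (n−1)² = 2n − 1, so 49² − 48² = 2·49 − 1 = 97.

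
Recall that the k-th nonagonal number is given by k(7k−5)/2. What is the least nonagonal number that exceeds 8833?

Solve n(7n−5)/2 > 8833 for integer n.
The largest n with value ≤ 8833 is 50 (since 8625 ≤ 8833 < 8976), so the first above is n = 51, value 8976.

8976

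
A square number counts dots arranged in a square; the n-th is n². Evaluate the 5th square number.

The 5th square number is n² with n = 5.
5² = 25.

25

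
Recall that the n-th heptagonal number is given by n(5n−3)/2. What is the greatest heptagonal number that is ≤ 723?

Solve n(5n−3)/2 ≤ 723 for integer n.
n = 17 gives 697 ≤ 723, while n = 18 gives 783 > 723; so the answer is 697.

697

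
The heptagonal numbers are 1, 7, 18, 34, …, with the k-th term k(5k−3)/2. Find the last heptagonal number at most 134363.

134212

Solve n(5n−3)/2 ≤ 134363 for integer n.
n = 232 gives 134212 ≤ 134363, while n = 233 gives 135373 > 134363; so the answer is 134212.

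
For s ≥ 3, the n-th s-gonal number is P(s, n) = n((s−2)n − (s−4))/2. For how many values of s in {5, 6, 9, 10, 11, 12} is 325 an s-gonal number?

2

s = 5: P(5, 14) = 287 and P(5, 15) = 330; 325 is not s-gonal.
s = 6: P(6, 13) = 325. ✓
s = 9: P(9, 10) = 325. ✓
s = 10: P(10, 9) = 297 and P(10, 10) = 370; 325 is not s-gonal.
s = 11: P(11, 8) = 260 and P(11, 9) = 333; 325 is not s-gonal.
s = 12: P(12, 8) = 288 and P(12, 9) = 369; 325 is not s-gonal.
Hits: s ∈ {6, 9} → 2.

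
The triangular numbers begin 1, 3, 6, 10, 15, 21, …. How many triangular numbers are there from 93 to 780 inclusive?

The n-th triangular number is n(n+1)/2.
Smallest index with value ≥ 93: n = 14 (giving 105).
Largest index with value ≤ 780: n = 39 (giving 780).
Indices 14 through 39: 26 terms.

26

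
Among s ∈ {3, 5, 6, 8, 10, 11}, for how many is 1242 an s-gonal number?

1

s = 3: P(3, 49) = 1225 and P(3, 50) = 1275; 1242 is not s-gonal.
s = 5: P(5, 28) = 1162 and P(5, 29) = 1247; 1242 is not s-gonal.
s = 6: P(6, 25) = 1225 and P(6, 26) = 1326; 1242 is not s-gonal.
s = 8: P(8, 20) = 1160 and P(8, 21) = 1281; 1242 is not s-gonal.
s = 10: P(10, 18) = 1242. ✓
s = 11: P(11, 17) = 1241 and P(11, 18) = 1395; 1242 is not s-gonal.
Hits: s ∈ {10} → 1.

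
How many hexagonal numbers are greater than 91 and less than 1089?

16

The n-th hexagonal number is n(2n−1).
Smallest index with value > 91: n = 8 (giving 120).
Largest index with value < 1089: n = 23 (giving 1035).
Indices 8 through 23: 16 terms.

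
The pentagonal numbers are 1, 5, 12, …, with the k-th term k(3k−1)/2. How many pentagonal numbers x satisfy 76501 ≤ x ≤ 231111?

The n-th pentagonal number is n(3n−1)/2.
Smallest index with value ≥ 76501: n = 226 (giving 76501).
Largest index with value ≤ 231111: n = 392 (giving 230300).
Indices 226 through 392: 167 terms.

167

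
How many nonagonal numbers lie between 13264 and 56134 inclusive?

The n-th nonagonal number is n(7n−5)/2.
Smallest index with value ≥ 13264: n = 62 (giving 13299).
Largest index with value ≤ 56134: n = 127 (giving 56134).
Indices 62 through 127: 66 terms.

66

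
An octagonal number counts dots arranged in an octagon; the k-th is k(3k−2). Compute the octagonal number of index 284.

The 284th octagonal number is n(3n−2) with n = 284.
284·(3·284 − 2) = 284·850 = 241400.

241400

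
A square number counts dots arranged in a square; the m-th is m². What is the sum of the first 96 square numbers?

Σ_{i=1}^{96} i² = 96·97·193/6 = 299536.

299536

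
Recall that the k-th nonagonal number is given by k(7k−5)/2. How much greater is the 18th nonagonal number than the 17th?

Consecutive nonagonal numbers differ by 7n − 6: here 7·18 − 6 = 120.

120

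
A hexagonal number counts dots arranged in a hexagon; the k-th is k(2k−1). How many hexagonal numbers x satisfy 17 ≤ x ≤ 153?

6

The n-th hexagonal number is n(2n−1).
Smallest index with value ≥ 17: n = 4 (giving 28).
Largest index with value ≤ 153: n = 9 (giving 153).
Indices 4 through 9: 6 terms.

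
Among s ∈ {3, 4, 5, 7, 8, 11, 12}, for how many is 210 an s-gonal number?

2

s = 3: P(3, 20) = 210. ✓
s = 4: P(4, 14) = 196 and P(4, 15) = 225; 210 is not s-gonal.
s = 5: P(5, 12) = 210. ✓
s = 7: P(7, 9) = 189 and P(7, 10) = 235; 210 is not s-gonal.
s = 8: P(8, 8) = 176 and P(8, 9) = 225; 210 is not s-gonal.
s = 11: P(11, 7) = 196 and P(11, 8) = 260; 210 is not s-gonal.
s = 12: P(12, 6) = 156 and P(12, 7) = 217; 210 is not s-gonal.
Hits: s ∈ {3, 5} → 2.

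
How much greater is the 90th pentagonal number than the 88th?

90·(3·90 − 1)/2 = 12105 and 88·(3·88 − 1)/2 = 11572.
Difference: 12105 − 11572 = 533.

533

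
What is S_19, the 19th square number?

361

19² = 361.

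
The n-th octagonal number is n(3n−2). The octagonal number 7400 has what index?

Set n(3n−2) = 7400, giving 3n² − 2n − 7400 = 0.
The discriminant is 4 + 12·7400 = 88804, and √88804 = 298.
So n = (2 + 298) / 6 = 300/6 = 50.
Check: 50·(3·50 − 2) = 7400. ✓

50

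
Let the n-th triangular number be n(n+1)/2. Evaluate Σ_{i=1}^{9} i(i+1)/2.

165

Σ i(i+1)/2 = (Σi² + Σi) / 2 over i = 1..9.
Σi = 45 and Σi² = 285.
(1·285 + 1·45) / 2 = 330/2 = 165.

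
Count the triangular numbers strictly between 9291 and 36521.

The n-th triangular number is n(n+1)/2.
Smallest index with value > 9291: n = 136 (giving 9316).
Largest index with value < 36521: n = 269 (giving 36315).
Indices 136 through 269: 134 terms.

134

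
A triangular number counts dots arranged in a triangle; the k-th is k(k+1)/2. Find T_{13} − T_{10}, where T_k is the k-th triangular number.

13·14/2 = 91 and 10·11/2 = 55.
Difference: 91 − 55 = 36.

36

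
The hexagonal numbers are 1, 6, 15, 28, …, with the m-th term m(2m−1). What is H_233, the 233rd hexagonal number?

The 233rd hexagonal number is n(2n−1) with n = 233.
233·(2·233 − 1) = 233·465 = 108345.

108345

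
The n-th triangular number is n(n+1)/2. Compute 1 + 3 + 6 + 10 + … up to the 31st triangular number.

Σ i(i+1)/2 = (Σi² + Σi) / 2 over i = 1..31.
Σi = 496 and Σi² = 10416.
(1·10416 + 1·496) / 2 = 10912/2 = 5456.

5456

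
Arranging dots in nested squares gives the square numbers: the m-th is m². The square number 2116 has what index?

46

We need n² = 2116, so n = √2116 = 46.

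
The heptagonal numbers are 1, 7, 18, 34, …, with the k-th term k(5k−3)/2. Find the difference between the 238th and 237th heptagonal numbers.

Consecutive heptagonal numbers differ by 5n − 4: here 5·238 − 4 = 1186.

1186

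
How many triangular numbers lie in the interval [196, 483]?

The n-th triangular number is n(n+1)/2.
Smallest index with value ≥ 196: n = 20 (giving 210).
Largest index with value ≤ 483: n = 30 (giving 465).
Indices 20 through 30: 11 terms.

11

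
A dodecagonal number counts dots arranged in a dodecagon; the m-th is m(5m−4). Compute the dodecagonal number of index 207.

213417

207·(5·207 − 4) = 207·1031 = 213417.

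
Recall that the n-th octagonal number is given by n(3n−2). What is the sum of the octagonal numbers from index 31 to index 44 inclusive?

Σ i(3i−2) = 3Σi² − 2Σi over i = 31..44.
Σi = 990 − 465 = 525 and Σi² = 29370 − 9455 = 19915.
3·19915 − 2·525 = 58695.

58695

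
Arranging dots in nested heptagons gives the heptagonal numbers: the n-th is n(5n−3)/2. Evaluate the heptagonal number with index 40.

40·(5·40 − 3)/2 = 40·197/2 = 3940.

3940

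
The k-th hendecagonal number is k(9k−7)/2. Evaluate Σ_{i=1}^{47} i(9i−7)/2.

156792

Σ i(9i−7)/2 = (9Σi² − 7Σi) / 2 over i = 1..47.
Σi = 1128 and Σi² = 35720.
(9·35720 − 7·1128) / 2 = 313584/2 = 156792.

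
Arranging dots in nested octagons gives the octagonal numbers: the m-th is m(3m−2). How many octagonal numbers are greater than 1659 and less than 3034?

The n-th octagonal number is n(3n−2).
Smallest index with value > 1659: n = 24 (giving 1680).
Largest index with value < 3034: n = 32 (giving 3008).
Indices 24 through 32: 9 terms.

9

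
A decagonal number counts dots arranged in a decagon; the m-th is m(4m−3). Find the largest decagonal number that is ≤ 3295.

Solve n(4n−3) ≤ 3295 for integer n.
n = 29 gives 3277 ≤ 3295, while n = 30 gives 3510 > 3295; so the answer is 3277.

3277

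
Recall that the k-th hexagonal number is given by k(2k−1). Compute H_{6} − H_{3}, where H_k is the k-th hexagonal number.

6·(2·6 − 1) = 66 and 3·(2·3 − 1) = 15.
Difference: 66 − 15 = 51.

51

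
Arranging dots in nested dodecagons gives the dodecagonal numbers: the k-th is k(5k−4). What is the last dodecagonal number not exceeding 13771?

13312

Solve n(5n−4) ≤ 13771 for integer n.
n = 52 gives 13312 ≤ 13771, while n = 53 gives 13833 > 13771; so the answer is 13312.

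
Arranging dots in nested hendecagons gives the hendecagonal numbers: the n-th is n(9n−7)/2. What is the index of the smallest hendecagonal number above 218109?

Solve n(9n−7)/2 > 218109 for integer n.
The largest n with value ≤ 218109 is 220 (since 217030 ≤ 218109 < 219011), so the first above is n = 221, value 219011.

221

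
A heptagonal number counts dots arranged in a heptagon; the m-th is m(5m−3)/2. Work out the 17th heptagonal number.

17·(5·17 − 3)/2 = 17·82/2 = 17·41 = 697.

697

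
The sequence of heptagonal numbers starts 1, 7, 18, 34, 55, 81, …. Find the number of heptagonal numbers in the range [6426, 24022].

The n-th heptagonal number is n(5n−3)/2.
Smallest index with value ≥ 6426: n = 51 (giving 6426).
Largest index with value ≤ 24022: n = 98 (giving 23863).
Indices 51 through 98: 48 terms.

48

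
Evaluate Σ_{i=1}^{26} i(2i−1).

12051

Σ i(2i−1) = 2Σi² − Σi over i = 1..26.
Σi = 351 and Σi² = 6201.
2·6201 − 1·351 = 12051.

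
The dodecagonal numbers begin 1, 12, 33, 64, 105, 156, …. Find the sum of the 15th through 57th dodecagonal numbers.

305558

Σ i(5i−4) = 5Σi² − 4Σi over i = 15..57.
Σi = 1653 − 105 = 1548 and Σi² = 63365 − 1015 = 62350.
5·62350 − 4·1548 = 305558.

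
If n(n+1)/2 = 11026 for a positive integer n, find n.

148

Set n(n+1)/2 = 11026, giving n² + n − 22052 = 0.
So n = (-1 + 297) / 2 = 296/2 = 148.
Check: 148·149/2 = 11026. ✓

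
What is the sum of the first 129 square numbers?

Σ_{i=1}^{129} i² = 129·130·259/6 = 723905.

723905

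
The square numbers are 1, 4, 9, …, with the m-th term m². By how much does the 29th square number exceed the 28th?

57

n² − (n−1)² = 2n − 1, so 29² − 28² = 2·29 − 1 = 57.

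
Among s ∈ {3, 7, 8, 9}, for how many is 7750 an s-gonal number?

1

s = 3: P(3, 124) = 7750. ✓
s = 7: P(7, 55) = 7480 and P(7, 56) = 7756; 7750 is not s-gonal.
s = 8: P(8, 51) = 7701 and P(8, 52) = 8008; 7750 is not s-gonal.
s = 9: P(9, 47) = 7614 and P(9, 48) = 7944; 7750 is not s-gonal.
Hits: s ∈ {3} → 1.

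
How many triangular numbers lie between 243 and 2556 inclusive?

50

The n-th triangular number is n(n+1)/2.
Smallest index with value ≥ 243: n = 22 (giving 253).
Largest index with value ≤ 2556: n = 71 (giving 2556).
Indices 22 through 71: 50 terms.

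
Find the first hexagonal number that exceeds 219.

Solve n(2n−1) > 219 for integer n.
The largest n with value ≤ 219 is 10 (since 190 ≤ 219 < 231), so the first above is n = 11, value 231.

231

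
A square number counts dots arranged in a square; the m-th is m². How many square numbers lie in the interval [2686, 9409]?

The n-th square number is n².
Smallest index with value ≥ 2686: n = 52 (giving 2704).
Largest index with value ≤ 9409: n = 97 (giving 9409).
Indices 52 through 97: 46 terms.

46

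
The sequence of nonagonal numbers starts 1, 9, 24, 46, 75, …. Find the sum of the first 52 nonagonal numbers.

Σ i(7i−5)/2 = (7Σi² − 5Σi) / 2 over i = 1..52.
Σi = 1378 and Σi² = 48230.
(7·48230 − 5·1378) / 2 = 330720/2 = 165360.

165360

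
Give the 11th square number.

121

11² = 121.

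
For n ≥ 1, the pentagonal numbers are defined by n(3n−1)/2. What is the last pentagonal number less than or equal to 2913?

2882

Solve n(3n−1)/2 ≤ 2913 for integer n.
n = 44 gives 2882 ≤ 2913, while n = 45 gives 3015 > 2913; so the answer is 2882.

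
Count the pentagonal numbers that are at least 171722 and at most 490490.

The n-th pentagonal number is n(3n−1)/2.
Smallest index with value ≥ 171722: n = 339 (giving 172212).
Largest index with value ≤ 490490: n = 572 (giving 490490).
Indices 339 through 572: 234 terms.

234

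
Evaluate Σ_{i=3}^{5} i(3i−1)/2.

69

Σ i(3i−1)/2 = (3Σi² − Σi) / 2 over i = 3..5.
Σi = 15 − 3 = 12 and Σi² = 55 − 5 = 50.
(3·50 − 1·12) / 2 = 138/2 = 69.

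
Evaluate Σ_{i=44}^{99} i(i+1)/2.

Σ i(i+1)/2 = (Σi² + Σi) / 2 over i = 44..99.
Σi = 4950 − 946 = 4004 and Σi² = 328350 − 27434 = 300916.
(1·300916 + 1·4004) / 2 = 304920/2 = 152460.

152460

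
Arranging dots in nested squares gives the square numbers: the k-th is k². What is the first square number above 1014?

1024

Solve n² > 1014 for integer n.
The largest n with value ≤ 1014 is 31 (since 961 ≤ 1014 < 1024), so the first above is n = 32, value 1024.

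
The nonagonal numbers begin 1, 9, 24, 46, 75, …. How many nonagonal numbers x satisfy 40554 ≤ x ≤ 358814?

The n-th nonagonal number is n(7n−5)/2.
Smallest index with value ≥ 40554: n = 108 (giving 40554).
Largest index with value ≤ 358814: n = 320 (giving 357600).
Indices 108 through 320: 213 terms.

213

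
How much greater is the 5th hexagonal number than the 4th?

17

Consecutive hexagonal numbers differ by 4n − 3: here 4·5 − 3 = 17.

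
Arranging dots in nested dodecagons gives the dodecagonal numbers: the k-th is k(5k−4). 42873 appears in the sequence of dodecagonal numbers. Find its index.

93

Set n(5n−4) = 42873, giving 5n² − 4n − 42873 = 0.
The discriminant is 16 + 20·42873 = 857476, and √857476 = 926.
So n = (4 + 926) / 10 = 930/10 = 93.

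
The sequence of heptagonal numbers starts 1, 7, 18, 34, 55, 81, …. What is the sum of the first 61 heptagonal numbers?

Σ i(5i−3)/2 = (5Σi² − 3Σi) / 2 over i = 1..61.
Σi = 1891 and Σi² = 77531.
(5·77531 − 3·1891) / 2 = 381982/2 = 190991.

190991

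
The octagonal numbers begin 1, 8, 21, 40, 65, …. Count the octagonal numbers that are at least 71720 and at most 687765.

325

The n-th octagonal number is n(3n−2).
Smallest index with value ≥ 71720: n = 155 (giving 71765).
Largest index with value ≤ 687765: n = 479 (giving 687365).
Indices 155 through 479: 325 terms.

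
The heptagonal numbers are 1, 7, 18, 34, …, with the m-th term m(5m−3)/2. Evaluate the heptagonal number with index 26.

The 26th heptagonal number is n(5n−3)/2 with n = 26.
26·(5·26 − 3)/2 = 26·127/2 = 1651.

1651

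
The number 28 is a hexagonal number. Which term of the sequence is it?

4

Set n(2n−1) = 28, giving 2n² − n − 28 = 0.
The discriminant is 1 + 8·28 = 225, and √225 = 15.
So n = (1 + 15) / 4 = 16/4 = 4.
Check: 4·(2·4 − 1) = 28. ✓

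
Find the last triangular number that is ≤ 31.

28

Solve n(n+1)/2 ≤ 31 for integer n.
n = 7 gives 28 ≤ 31, while n = 8 gives 36 > 31; so the answer is 28.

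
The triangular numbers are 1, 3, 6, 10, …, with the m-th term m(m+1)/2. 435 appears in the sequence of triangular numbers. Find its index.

Set n(n+1)/2 = 435, giving n² + n − 870 = 0.
The discriminant is 1 + 8·435 = 3481, and √3481 = 59.
So n = (-1 + 59) / 2 = 58/2 = 29.

29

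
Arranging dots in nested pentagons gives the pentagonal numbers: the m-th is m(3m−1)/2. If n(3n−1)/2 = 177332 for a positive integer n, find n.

Set n(3n−1)/2 = 177332, giving 3n² − n − 354664 = 0.
The discriminant is 1 + 24·177332 = 4255969, and √4255969 = 2063.
So n = (1 + 2063) / 6 = 2064/6 = 344.
Check: 344·(3·344 − 1)/2 = 177332. ✓

344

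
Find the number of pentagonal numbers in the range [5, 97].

The n-th pentagonal number is n(3n−1)/2.
Smallest index with value ≥ 5: n = 2 (giving 5).
Largest index with value ≤ 97: n = 8 (giving 92).
Indices 2 through 8: 7 terms.

7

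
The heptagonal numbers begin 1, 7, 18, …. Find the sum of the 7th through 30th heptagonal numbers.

22744

Σ i(5i−3)/2 = (5Σi² − 3Σi) / 2 over i = 7..30.
Σi = 465 − 21 = 444 and Σi² = 9455 − 91 = 9364.
(5·9364 − 3·444) / 2 = 45488/2 = 22744.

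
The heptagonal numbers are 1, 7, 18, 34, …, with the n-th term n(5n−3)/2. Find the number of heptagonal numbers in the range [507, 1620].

11

The n-th heptagonal number is n(5n−3)/2.
Smallest index with value ≥ 507: n = 15 (giving 540).
Largest index with value ≤ 1620: n = 25 (giving 1525).
Indices 15 through 25: 11 terms.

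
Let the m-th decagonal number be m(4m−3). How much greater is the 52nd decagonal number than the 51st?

Consecutive decagonal numbers differ by 8n − 7: here 8·52 − 7 = 409.

409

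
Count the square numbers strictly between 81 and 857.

The n-th square number is n².
Smallest index with value > 81: n = 10 (giving 100).
Largest index with value < 857: n = 29 (giving 841).
Indices 10 through 29: 20 terms.

20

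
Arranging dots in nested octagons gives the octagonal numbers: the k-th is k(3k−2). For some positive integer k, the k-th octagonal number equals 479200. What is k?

400

Set n(3n−2) = 479200, giving 3n² − 2n − 479200 = 0.
The discriminant is 4 + 12·479200 = 5750404, and √5750404 = 2398.
So n = (2 + 2398) / 6 = 2400/6 = 400.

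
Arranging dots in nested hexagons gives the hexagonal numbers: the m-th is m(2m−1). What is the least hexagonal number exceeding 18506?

18721

Solve n(2n−1) > 18506 for integer n.
The largest n with value ≤ 18506 is 96 (since 18336 ≤ 18506 < 18721), so the first above is n = 97, value 18721.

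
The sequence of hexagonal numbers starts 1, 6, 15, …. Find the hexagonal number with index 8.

The 8th hexagonal number is n(2n−1) with n = 8.
8·(2·8 − 1) = 8·15 = 120.

120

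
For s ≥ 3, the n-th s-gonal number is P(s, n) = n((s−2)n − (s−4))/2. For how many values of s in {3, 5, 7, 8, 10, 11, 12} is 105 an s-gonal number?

2

s = 3: P(3, 14) = 105. ✓
s = 5: P(5, 8) = 92 and P(5, 9) = 117; 105 is not s-gonal.
s = 7: P(7, 6) = 81 and P(7, 7) = 112; 105 is not s-gonal.
s = 8: P(8, 6) = 96 and P(8, 7) = 133; 105 is not s-gonal.
s = 10: P(10, 5) = 85 and P(10, 6) = 126; 105 is not s-gonal.
s = 11: P(11, 5) = 95 and P(11, 6) = 141; 105 is not s-gonal.
s = 12: P(12, 5) = 105. ✓
Hits: s ∈ {3, 12} → 2.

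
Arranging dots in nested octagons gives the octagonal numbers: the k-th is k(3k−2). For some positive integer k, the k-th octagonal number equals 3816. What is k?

Set n(3n−2) = 3816, giving 3n² − 2n − 3816 = 0.
The discriminant is 4 + 12·3816 = 45796, and √45796 = 214.
So n = (2 + 214) / 6 = 216/6 = 36.

36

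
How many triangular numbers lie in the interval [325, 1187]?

24

The n-th triangular number is n(n+1)/2.
Smallest index with value ≥ 325: n = 25 (giving 325).
Largest index with value ≤ 1187: n = 48 (giving 1176).
Indices 25 through 48: 24 terms.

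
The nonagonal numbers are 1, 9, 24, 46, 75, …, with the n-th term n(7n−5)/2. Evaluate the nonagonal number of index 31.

The 31st nonagonal number is n(7n−5)/2 with n = 31.
31·(7·31 − 5)/2 = 31·212/2 = 31·106 = 3286.

3286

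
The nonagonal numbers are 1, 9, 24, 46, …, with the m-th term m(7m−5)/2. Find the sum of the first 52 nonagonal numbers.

Σ i(7i−5)/2 = (7Σi² − 5Σi) / 2 over i = 1..52.
Σi = 1378 and Σi² = 48230.
(7·48230 − 5·1378) / 2 = 330720/2 = 165360.

165360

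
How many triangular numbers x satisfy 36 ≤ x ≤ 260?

The n-th triangular number is n(n+1)/2.
Smallest index with value ≥ 36: n = 8 (giving 36).
Largest index with value ≤ 260: n = 22 (giving 253).
Indices 8 through 22: 15 terms.

15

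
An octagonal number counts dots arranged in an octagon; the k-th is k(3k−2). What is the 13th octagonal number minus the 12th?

73

Consecutive octagonal numbers differ by 6n − 5: here 6·13 − 5 = 73.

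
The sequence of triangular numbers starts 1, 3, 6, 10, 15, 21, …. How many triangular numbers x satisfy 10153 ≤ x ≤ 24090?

The n-th triangular number is n(n+1)/2.
Smallest index with value ≥ 10153: n = 142 (giving 10153).
Largest index with value ≤ 24090: n = 219 (giving 24090).
Indices 142 through 219: 78 terms.

78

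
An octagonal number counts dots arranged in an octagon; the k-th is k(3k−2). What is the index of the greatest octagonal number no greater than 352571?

343

Solve n(3n−2) ≤ 352571 for integer n.
n = 343 gives 352261 ≤ 352571, while n = 344 gives 354320 > 352571; so the answer is index 343.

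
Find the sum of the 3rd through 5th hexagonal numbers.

Σ i(2i−1) = 2Σi² − Σi over i = 3..5.
Σi = 15 − 3 = 12 and Σi² = 55 − 5 = 50.
2·50 − 1·12 = 88.

88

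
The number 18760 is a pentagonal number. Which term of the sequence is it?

112

Set n(3n−1)/2 = 18760, giving 3n² − n − 37520 = 0.
So n = (1 + 671) / 6 = 672/6 = 112.
Check: 112·(3·112 − 1)/2 = 18760. ✓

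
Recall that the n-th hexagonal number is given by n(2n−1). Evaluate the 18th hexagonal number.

630

The 18th hexagonal number is n(2n−1) with n = 18.
18·(2·18 − 1) = 18·35 = 630.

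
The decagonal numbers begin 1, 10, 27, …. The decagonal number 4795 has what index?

Set n(4n−3) = 4795, giving 4n² − 3n − 4795 = 0.
The discriminant is 9 + 16·4795 = 76729, and √76729 = 277.
So n = (3 + 277) / 8 = 280/8 = 35.
Check: 35·(4·35 − 3) = 4795. ✓

35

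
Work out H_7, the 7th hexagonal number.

7·(2·7 − 1) = 7·13 = 91.

91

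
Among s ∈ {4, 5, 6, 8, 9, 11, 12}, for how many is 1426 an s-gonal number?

1

s = 4: P(4, 37) = 1369 and P(4, 38) = 1444; 1426 is not s-gonal.
s = 5: P(5, 31) = 1426. ✓
s = 6: P(6, 26) = 1326 and P(6, 27) = 1431; 1426 is not s-gonal.
s = 8: P(8, 22) = 1408 and P(8, 23) = 1541; 1426 is not s-gonal.
s = 9: P(9, 20) = 1350 and P(9, 21) = 1491; 1426 is not s-gonal.
s = 11: P(11, 18) = 1395 and P(11, 19) = 1558; 1426 is not s-gonal.
s = 12: P(12, 17) = 1377 and P(12, 18) = 1548; 1426 is not s-gonal.
Hits: s ∈ {5} → 1.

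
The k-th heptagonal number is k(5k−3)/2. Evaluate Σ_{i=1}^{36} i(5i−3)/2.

39516

Σ i(5i−3)/2 = (5Σi² − 3Σi) / 2 over i = 1..36.
Σi = 666 and Σi² = 16206.
(5·16206 − 3·666) / 2 = 79032/2 = 39516.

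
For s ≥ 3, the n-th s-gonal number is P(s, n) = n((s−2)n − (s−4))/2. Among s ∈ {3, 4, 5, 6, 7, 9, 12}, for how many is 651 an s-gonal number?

s = 3: P(3, 35) = 630 and P(3, 36) = 666; 651 is not s-gonal.
s = 4: P(4, 25) = 625 and P(4, 26) = 676; 651 is not s-gonal.
s = 5: P(5, 21) = 651. ✓
s = 6: P(6, 18) = 630 and P(6, 19) = 703; 651 is not s-gonal.
s = 7: P(7, 16) = 616 and P(7, 17) = 697; 651 is not s-gonal.
s = 9: P(9, 14) = 651. ✓
s = 12: P(12, 11) = 561 and P(12, 12) = 672; 651 is not s-gonal.
Hits: s ∈ {5, 9} → 2.

2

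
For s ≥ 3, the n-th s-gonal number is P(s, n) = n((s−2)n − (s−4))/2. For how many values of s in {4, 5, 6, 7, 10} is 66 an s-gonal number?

s = 4: P(4, 8) = 64 and P(4, 9) = 81; 66 is not s-gonal.
s = 5: P(5, 6) = 51 and P(5, 7) = 70; 66 is not s-gonal.
s = 6: P(6, 6) = 66. ✓
s = 7: P(7, 5) = 55 and P(7, 6) = 81; 66 is not s-gonal.
s = 10: P(10, 4) = 52 and P(10, 5) = 85; 66 is not s-gonal.
Hits: s ∈ {6} → 1.

1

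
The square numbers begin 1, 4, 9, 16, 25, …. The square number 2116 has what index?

46

We need n² = 2116, so n = √2116 = 46.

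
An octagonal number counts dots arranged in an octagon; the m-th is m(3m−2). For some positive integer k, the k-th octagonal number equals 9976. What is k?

58

Set n(3n−2) = 9976, giving 3n² − 2n − 9976 = 0.
The discriminant is 4 + 12·9976 = 119716, and √119716 = 346.
So n = (2 + 346) / 6 = 348/6 = 58.
Check: 58·(3·58 − 2) = 9976. ✓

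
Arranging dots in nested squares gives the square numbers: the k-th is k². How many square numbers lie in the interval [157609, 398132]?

The n-th square number is n².
Smallest index with value ≥ 157609: n = 397 (giving 157609).
Largest index with value ≤ 398132: n = 630 (giving 396900).
Indices 397 through 630: 234 terms.

234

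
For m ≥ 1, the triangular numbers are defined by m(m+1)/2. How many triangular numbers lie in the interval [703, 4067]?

53

The n-th triangular number is n(n+1)/2.
Smallest index with value ≥ 703: n = 37 (giving 703).
Largest index with value ≤ 4067: n = 89 (giving 4005).
Indices 37 through 89: 53 terms.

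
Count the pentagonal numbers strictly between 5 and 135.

The n-th pentagonal number is n(3n−1)/2.
Smallest index with value > 5: n = 3 (giving 12).
Largest index with value < 135: n = 9 (giving 117).
Indices 3 through 9: 7 terms.

7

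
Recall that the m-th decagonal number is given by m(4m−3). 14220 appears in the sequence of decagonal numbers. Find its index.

Set n(4n−3) = 14220, giving 4n² − 3n − 14220 = 0.
So n = (3 + 477) / 8 = 480/8 = 60.

60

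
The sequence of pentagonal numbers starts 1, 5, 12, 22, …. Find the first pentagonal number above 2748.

2752

Solve n(3n−1)/2 > 2748 for integer n.
The largest n with value ≤ 2748 is 42 (since 2625 ≤ 2748 < 2752), so the first above is n = 43, value 2752.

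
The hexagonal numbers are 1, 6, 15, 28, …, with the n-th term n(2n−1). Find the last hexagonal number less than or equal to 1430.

1326

Solve n(2n−1) ≤ 1430 for integer n.
n = 26 gives 1326 ≤ 1430, while n = 27 gives 1431 > 1430; so the answer is 1326.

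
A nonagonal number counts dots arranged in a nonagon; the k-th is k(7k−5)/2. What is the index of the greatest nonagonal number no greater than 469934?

Solve n(7n−5)/2 ≤ 469934 for integer n.
n = 366 gives 467931 ≤ 469934, while n = 367 gives 470494 > 469934; so the answer is index 366.

366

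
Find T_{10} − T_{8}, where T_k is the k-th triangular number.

10·11/2 = 55 and 8·9/2 = 36.
Difference: 55 − 36 = 19.

19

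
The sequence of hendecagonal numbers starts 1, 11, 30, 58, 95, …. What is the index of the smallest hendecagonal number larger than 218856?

221

Solve n(9n−7)/2 > 218856 for integer n.
The largest n with value ≤ 218856 is 220 (since 217030 ≤ 218856 < 219011), so the first above is n = 221, value 219011.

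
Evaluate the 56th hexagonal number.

6216

The 56th hexagonal number is n(2n−1) with n = 56.
56·(2·56 − 1) = 56·111 = 6216.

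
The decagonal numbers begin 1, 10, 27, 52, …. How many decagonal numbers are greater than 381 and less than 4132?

The n-th decagonal number is n(4n−3).
Smallest index with value > 381: n = 11 (giving 451).
Largest index with value < 4132: n = 32 (giving 4000).
Indices 11 through 32: 22 terms.

22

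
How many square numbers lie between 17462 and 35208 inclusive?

55

The n-th square number is n².
Smallest index with value ≥ 17462: n = 133 (giving 17689).
Largest index with value ≤ 35208: n = 187 (giving 34969).
Indices 133 through 187: 55 terms.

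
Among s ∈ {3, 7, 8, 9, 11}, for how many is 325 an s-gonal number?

2

s = 3: P(3, 25) = 325. ✓
s = 7: P(7, 11) = 286 and P(7, 12) = 342; 325 is not s-gonal.
s = 8: P(8, 10) = 280 and P(8, 11) = 341; 325 is not s-gonal.
s = 9: P(9, 10) = 325. ✓
s = 11: P(11, 8) = 260 and P(11, 9) = 333; 325 is not s-gonal.
Hits: s ∈ {3, 9} → 2.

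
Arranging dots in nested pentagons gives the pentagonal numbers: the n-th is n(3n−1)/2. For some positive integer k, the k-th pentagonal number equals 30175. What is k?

Set n(3n−1)/2 = 30175, giving 3n² − n − 60350 = 0.
The discriminant is 1 + 24·30175 = 724201, and √724201 = 851.
So n = (1 + 851) / 6 = 852/6 = 142.
Check: 142·(3·142 − 1)/2 = 30175. ✓

142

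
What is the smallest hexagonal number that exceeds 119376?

119805

Solve n(2n−1) > 119376 for integer n.
The largest n with value ≤ 119376 is 244 (since 118828 ≤ 119376 < 119805), so the first above is n = 245, value 119805.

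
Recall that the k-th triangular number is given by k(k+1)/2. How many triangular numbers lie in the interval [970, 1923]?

The n-th triangular number is n(n+1)/2.
Smallest index with value ≥ 970: n = 44 (giving 990).
Largest index with value ≤ 1923: n = 61 (giving 1891).
Indices 44 through 61: 18 terms.

18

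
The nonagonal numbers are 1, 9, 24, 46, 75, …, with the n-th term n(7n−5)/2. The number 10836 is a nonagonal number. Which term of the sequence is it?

Set n(7n−5)/2 = 10836, giving 7n² − 5n − 21672 = 0.
So n = (5 + 779) / 14 = 784/14 = 56.
Check: 56·(7·56 − 5)/2 = 10836. ✓

56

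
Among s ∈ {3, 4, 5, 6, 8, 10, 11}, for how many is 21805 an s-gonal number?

1

s = 3: P(3, 208) = 21736 and P(3, 209) = 21945; 21805 is not s-gonal.
s = 4: P(4, 147) = 21609 and P(4, 148) = 21904; 21805 is not s-gonal.
s = 5: P(5, 120) = 21540 and P(5, 121) = 21901; 21805 is not s-gonal.
s = 6: P(6, 104) = 21528 and P(6, 105) = 21945; 21805 is not s-gonal.
s = 8: P(8, 85) = 21505 and P(8, 86) = 22016; 21805 is not s-gonal.
s = 10: P(10, 74) = 21682 and P(10, 75) = 22275; 21805 is not s-gonal.
s = 11: P(11, 70) = 21805. ✓
Hits: s ∈ {11} → 1.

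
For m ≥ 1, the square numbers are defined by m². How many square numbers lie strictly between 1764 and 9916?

57

The n-th square number is n².
Smallest index with value > 1764: n = 43 (giving 1849).
Largest index with value < 9916: n = 99 (giving 9801).
Indices 43 through 99: 57 terms.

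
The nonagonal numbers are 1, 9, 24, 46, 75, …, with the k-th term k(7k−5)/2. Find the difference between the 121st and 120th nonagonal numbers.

841

Consecutive nonagonal numbers differ by 7n − 6: here 7·121 − 6 = 841.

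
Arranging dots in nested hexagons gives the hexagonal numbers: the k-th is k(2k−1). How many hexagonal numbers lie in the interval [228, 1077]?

13

The n-th hexagonal number is n(2n−1).
Smallest index with value ≥ 228: n = 11 (giving 231).
Largest index with value ≤ 1077: n = 23 (giving 1035).
Indices 11 through 23: 13 terms.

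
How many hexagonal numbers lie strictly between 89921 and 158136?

69

The n-th hexagonal number is n(2n−1).
Smallest index with value > 89921: n = 213 (giving 90525).
Largest index with value < 158136: n = 281 (giving 157641).
Indices 213 through 281: 69 terms.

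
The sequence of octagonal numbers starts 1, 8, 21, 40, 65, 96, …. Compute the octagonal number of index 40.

The 40th octagonal number is n(3n−2) with n = 40.
40·(3·40 − 2) = 40·118 = 4720.

4720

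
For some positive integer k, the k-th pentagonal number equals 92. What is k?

Set n(3n−1)/2 = 92, giving 3n² − n − 184 = 0.
The discriminant is 1 + 24·92 = 2209, and √2209 = 47.
So n = (1 + 47) / 6 = 48/6 = 8.
Check: 8·(3·8 − 1)/2 = 92. ✓

8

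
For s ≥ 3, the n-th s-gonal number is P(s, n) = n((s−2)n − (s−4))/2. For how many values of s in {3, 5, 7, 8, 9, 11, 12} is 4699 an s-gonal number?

s = 3: P(3, 96) = 4656 and P(3, 97) = 4753; 4699 is not s-gonal.
s = 5: P(5, 56) = 4676 and P(5, 57) = 4845; 4699 is not s-gonal.
s = 7: P(7, 43) = 4558 and P(7, 44) = 4774; 4699 is not s-gonal.
s = 8: P(8, 39) = 4485 and P(8, 40) = 4720; 4699 is not s-gonal.
s = 9: P(9, 37) = 4699. ✓
s = 11: P(11, 32) = 4496 and P(11, 33) = 4785; 4699 is not s-gonal.
s = 12: P(12, 31) = 4681 and P(12, 32) = 4992; 4699 is not s-gonal.
Hits: s ∈ {9} → 1.

1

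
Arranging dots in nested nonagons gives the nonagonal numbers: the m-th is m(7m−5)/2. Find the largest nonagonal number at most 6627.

Solve n(7n−5)/2 ≤ 6627 for integer n.
n = 43 gives 6364 ≤ 6627, while n = 44 gives 6666 > 6627; so the answer is 6364.

6364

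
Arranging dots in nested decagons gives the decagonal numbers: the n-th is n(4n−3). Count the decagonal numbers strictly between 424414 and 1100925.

The n-th decagonal number is n(4n−3).
Smallest index with value > 424414: n = 327 (giving 426735).
Largest index with value < 1100925: n = 524 (giving 1096732).
Indices 327 through 524: 198 terms.

198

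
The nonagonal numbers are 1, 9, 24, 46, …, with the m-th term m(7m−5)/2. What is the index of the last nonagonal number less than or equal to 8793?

Solve n(7n−5)/2 ≤ 8793 for integer n.
n = 50 gives 8625 ≤ 8793, while n = 51 gives 8976 > 8793; so the answer is index 50.

50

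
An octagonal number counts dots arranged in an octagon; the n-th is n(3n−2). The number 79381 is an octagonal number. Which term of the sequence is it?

163

Set n(3n−2) = 79381, giving 3n² − 2n − 79381 = 0.
The discriminant is 4 + 12·79381 = 952576, and √952576 = 976.
So n = (2 + 976) / 6 = 978/6 = 163.
Check: 163·(3·163 − 2) = 79381. ✓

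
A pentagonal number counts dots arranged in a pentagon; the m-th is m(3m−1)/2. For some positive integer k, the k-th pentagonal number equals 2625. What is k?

Set n(3n−1)/2 = 2625, giving 3n² − n − 5250 = 0.
The discriminant is 1 + 24·2625 = 63001, and √63001 = 251.
So n = (1 + 251) / 6 = 252/6 = 42.
Check: 42·(3·42 − 1)/2 = 2625. ✓

42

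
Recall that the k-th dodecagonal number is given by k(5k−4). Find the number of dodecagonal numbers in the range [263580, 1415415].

The n-th dodecagonal number is n(5n−4).
Smallest index with value ≥ 263580: n = 230 (giving 263580).
Largest index with value ≤ 1415415: n = 532 (giving 1412992).
Indices 230 through 532: 303 terms.

303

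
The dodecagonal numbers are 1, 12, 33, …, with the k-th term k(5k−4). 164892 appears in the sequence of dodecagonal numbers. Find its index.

Set n(5n−4) = 164892, giving 5n² − 4n − 164892 = 0.
The discriminant is 16 + 20·164892 = 3297856, and √3297856 = 1816.
So n = (4 + 1816) / 10 = 1820/10 = 182.

182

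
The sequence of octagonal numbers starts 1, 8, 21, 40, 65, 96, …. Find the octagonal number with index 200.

119600

The 200th octagonal number is n(3n−2) with n = 200.
200·(3·200 − 2) = 200·598 = 119600.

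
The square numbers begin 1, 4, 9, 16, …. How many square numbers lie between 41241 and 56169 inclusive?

The n-th square number is n².
Smallest index with value ≥ 41241: n = 204 (giving 41616).
Largest index with value ≤ 56169: n = 237 (giving 56169).
Indices 204 through 237: 34 terms.

34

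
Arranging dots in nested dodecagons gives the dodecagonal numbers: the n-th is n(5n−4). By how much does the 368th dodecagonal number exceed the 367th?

Consecutive dodecagonal numbers differ by 10n − 9: here 10·368 − 9 = 3671.

3671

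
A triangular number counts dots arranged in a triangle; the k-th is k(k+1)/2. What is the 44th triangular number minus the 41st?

129

44·45/2 = 990 and 41·42/2 = 861.
Difference: 990 − 861 = 129.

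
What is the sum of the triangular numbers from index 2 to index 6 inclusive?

55

Σ i(i+1)/2 = (Σi² + Σi) / 2 over i = 2..6.
Σi = 21 − 1 = 20 and Σi² = 91 − 1 = 90.
(1·90 + 1·20) / 2 = 110/2 = 55.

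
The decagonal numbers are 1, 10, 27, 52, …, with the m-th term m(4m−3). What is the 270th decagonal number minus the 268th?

4298

270·(4·270 − 3) = 290790 and 268·(4·268 − 3) = 286492.
Difference: 290790 − 286492 = 4298.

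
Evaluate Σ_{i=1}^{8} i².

204

Σ_{i=1}^{8} i² = 8·9·17/6 = 204.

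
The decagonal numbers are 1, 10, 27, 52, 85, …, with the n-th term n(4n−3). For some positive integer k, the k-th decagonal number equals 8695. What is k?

Set n(4n−3) = 8695, giving 4n² − 3n − 8695 = 0.
The discriminant is 9 + 16·8695 = 139129, and √139129 = 373.
So n = (3 + 373) / 8 = 376/8 = 47.

47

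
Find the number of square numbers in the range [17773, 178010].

288

The n-th square number is n².
Smallest index with value ≥ 17773: n = 134 (giving 17956).
Largest index with value ≤ 178010: n = 421 (giving 177241).
Indices 134 through 421: 288 terms.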